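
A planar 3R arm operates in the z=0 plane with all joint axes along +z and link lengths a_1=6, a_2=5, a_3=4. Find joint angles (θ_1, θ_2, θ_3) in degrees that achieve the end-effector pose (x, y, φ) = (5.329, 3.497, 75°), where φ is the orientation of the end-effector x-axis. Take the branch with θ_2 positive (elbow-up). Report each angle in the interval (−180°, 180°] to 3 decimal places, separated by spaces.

wrist centre = target − a_3·(cos φ, sin φ) = (4.2937, -0.3667)
cos θ_2 = (18.5705−6²−5²)/(2·6·5) = -0.7072; θ_2 = 135.0041° (elbow-up)
β = atan2(-0.3667,4.2937) = -4.8815°; ψ = atan2(3.5353,2.4642) = 55.1222°
θ_1 = β − ψ = -60.0036°
θ_3 = φ − θ_1 − θ_2 = -0.0005° (wrapped to (-180°,180°])

-60.004 135.004 -0.000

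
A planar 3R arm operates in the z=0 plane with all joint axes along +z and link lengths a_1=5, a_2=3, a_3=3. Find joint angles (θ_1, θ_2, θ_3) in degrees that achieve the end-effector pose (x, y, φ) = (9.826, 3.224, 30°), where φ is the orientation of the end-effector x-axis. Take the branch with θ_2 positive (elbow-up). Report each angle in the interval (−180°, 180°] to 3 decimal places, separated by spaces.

wrist centre = target − a_3·(cos φ, sin φ) = (7.2279, 1.7240)
cos θ_2 = (55.2151−5²−3²)/(2·5·3) = 0.7072; θ_2 = 44.9950° (elbow-up)
β = atan2(1.7240,7.2279) = 13.4155°; ψ = atan2(2.1211,7.1215) = 16.5861°
θ_1 = β − ψ = -3.1706°
θ_3 = φ − θ_1 − θ_2 = -11.8244° (wrapped to (-180°,180°])

-3.171 44.995 -11.824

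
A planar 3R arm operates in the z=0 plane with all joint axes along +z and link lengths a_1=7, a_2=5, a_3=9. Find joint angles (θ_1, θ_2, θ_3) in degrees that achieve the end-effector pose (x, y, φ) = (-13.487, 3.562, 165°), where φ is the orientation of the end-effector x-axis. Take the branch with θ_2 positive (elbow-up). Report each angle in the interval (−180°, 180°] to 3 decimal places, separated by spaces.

wrist centre = target − a_3·(cos φ, sin φ) = (-4.7937, 1.2326)
cos θ_2 = (24.4986−7²−5²)/(2·7·5) = -0.7072; θ_2 = 135.0045° (elbow-up)
β = atan2(1.2326,-4.7937) = 165.5795°; ψ = atan2(3.5353,3.4642) = 45.5817°
θ_1 = β − ψ = 119.9978°
θ_3 = φ − θ_1 − θ_2 = -90.0023° (wrapped to (-180°,180°])

119.998 135.005 -90.002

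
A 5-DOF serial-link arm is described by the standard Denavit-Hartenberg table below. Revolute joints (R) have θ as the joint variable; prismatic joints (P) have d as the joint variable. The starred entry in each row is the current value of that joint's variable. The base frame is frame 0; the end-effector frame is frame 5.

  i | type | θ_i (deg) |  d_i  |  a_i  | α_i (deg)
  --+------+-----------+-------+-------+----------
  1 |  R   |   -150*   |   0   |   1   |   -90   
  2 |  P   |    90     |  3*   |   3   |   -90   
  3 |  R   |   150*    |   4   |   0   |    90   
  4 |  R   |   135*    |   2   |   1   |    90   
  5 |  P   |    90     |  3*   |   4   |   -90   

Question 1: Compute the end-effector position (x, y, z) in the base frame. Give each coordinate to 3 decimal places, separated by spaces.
after link 1: o_1 = (-0.8660, -0.5000, 0.0000)
after link 2: o_2 = (0.6340, -3.0981, -3.0000)
after link 3: o_3 = (4.0981, -1.0981, -3.0000)
after link 4: o_4 = (4.0212, 0.4493, -4.6124)
after link 5: o_5 = (3.5959, 5.4285, -4.7753)

3.596 5.429 -4.775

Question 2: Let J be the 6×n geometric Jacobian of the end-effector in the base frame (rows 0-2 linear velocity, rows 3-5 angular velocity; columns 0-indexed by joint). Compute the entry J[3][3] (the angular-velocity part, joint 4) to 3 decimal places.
axis z_3 = (-0.4330,0.7500,-0.5000); lever o_n−o_3 = (-0.5021,6.5266,-1.7753)
cross product → J_v[:, 3] = (1.9319,-0.5176,-2.4495)
J_ω[:, 3] = z_3
entry J[3][3] = -0.4330

-0.433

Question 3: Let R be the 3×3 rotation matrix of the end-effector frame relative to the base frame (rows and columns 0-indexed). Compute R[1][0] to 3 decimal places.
End-effector x-axis (col 0 of R) = (-0.4330,0.7500,-0.5000)
R[1][0] = 0.7500

0.750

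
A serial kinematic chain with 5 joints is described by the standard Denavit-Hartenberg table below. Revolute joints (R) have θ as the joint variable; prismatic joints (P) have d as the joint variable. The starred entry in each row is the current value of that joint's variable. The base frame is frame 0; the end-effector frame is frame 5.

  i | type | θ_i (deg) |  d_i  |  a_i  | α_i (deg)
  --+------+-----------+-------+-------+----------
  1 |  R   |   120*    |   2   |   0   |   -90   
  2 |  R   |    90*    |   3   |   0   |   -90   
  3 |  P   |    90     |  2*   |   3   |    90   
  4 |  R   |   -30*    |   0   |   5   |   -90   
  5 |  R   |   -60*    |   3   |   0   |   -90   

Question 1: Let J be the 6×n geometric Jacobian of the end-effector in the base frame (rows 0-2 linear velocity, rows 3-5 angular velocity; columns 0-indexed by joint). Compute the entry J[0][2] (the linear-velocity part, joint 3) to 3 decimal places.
0.500

prismatic axis z_2 = (0.5000,-0.8660,-0.0000)
J_v[:, 2] = z_2; J_ω[:, 2] = (0,0,0)
entry J[0][2] = 0.5000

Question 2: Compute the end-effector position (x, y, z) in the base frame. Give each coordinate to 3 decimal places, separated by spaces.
6.098 1.098 2.000

after link 1: o_1 = (0.0000, 0.0000, 2.0000)
after link 2: o_2 = (-2.5981, -1.5000, 2.0000)
after link 3: o_3 = (1.0000, -1.7321, 2.0000)
after link 4: o_4 = (3.5000, 2.5981, 2.0000)
after link 5: o_5 = (6.0981, 1.0981, 2.0000)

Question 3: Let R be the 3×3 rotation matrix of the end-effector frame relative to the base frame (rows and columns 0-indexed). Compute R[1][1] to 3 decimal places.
0.500

End-effector y-axis (col 1 of R) = (-0.8660,0.5000,0.0000)
R[1][1] = 0.5000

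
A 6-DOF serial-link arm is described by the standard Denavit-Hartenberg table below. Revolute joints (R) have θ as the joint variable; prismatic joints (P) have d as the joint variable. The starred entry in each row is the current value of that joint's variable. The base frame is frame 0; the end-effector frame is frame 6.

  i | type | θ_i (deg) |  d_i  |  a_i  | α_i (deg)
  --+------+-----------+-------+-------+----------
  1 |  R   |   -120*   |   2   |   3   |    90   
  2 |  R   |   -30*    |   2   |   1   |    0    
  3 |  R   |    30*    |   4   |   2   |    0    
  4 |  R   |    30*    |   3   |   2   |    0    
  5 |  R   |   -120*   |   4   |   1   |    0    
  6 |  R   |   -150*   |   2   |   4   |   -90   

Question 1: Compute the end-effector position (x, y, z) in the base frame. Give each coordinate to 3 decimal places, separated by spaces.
after link 1: o_1 = (-1.5000, -2.5981, 2.0000)
after link 2: o_2 = (-3.6651, -2.3481, 1.5000)
after link 3: o_3 = (-8.1292, -2.0801, 1.5000)
after link 4: o_4 = (-11.5933, -2.0801, 2.5000)
after link 5: o_5 = (-15.0574, -0.0801, 1.5000)
after link 6: o_6 = (-15.7894, 2.6519, 4.9641)

-15.789 2.652 4.964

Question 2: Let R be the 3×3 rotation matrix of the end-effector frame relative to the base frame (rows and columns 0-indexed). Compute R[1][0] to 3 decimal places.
0.433

End-effector x-axis (col 0 of R) = (0.2500,0.4330,0.8660)
R[1][0] = 0.4330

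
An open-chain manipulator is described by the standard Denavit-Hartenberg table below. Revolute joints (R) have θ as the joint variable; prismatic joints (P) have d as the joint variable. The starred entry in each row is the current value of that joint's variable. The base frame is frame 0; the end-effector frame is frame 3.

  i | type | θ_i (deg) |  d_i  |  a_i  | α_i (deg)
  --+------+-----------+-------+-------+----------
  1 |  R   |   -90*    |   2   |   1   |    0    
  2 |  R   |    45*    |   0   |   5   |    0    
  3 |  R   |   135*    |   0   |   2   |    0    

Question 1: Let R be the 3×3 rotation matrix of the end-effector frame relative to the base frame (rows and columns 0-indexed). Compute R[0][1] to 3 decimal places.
-1.000

End-effector y-axis (col 1 of R) = (-1.0000,0.0000,0.0000)
R[0][1] = -1.0000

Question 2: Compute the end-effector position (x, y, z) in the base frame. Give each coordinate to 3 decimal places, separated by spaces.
3.536 -2.536 2.000

after link 1: o_1 = (0.0000, -1.0000, 2.0000)
after link 2: o_2 = (3.5355, -4.5355, 2.0000)
after link 3: o_3 = (3.5355, -2.5355, 2.0000)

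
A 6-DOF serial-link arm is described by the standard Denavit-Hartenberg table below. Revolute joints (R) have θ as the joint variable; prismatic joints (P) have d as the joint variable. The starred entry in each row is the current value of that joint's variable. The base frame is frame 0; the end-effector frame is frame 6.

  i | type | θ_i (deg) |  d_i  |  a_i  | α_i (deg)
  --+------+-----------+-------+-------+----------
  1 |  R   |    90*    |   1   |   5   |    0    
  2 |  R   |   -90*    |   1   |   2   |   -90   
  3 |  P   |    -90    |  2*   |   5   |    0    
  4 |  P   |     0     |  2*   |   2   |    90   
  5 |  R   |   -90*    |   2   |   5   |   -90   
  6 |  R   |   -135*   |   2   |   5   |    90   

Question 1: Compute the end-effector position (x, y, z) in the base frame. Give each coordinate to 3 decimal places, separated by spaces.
after link 1: o_1 = (0.0000, 5.0000, 1.0000)
after link 2: o_2 = (2.0000, 5.0000, 2.0000)
after link 3: o_3 = (2.0000, 7.0000, 7.0000)
after link 4: o_4 = (2.0000, 9.0000, 9.0000)
after link 5: o_5 = (0.0000, 4.0000, 9.0000)
after link 6: o_6 = (-3.5355, 7.5355, 11.0000)

-3.536 7.536 11.000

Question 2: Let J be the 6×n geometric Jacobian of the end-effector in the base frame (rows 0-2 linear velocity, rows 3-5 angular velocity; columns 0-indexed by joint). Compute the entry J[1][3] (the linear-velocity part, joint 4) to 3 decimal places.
1.000

prismatic axis z_3 = (0.0000,1.0000,0.0000)
J_v[:, 3] = z_3; J_ω[:, 3] = (0,0,0)
entry J[1][3] = 1.0000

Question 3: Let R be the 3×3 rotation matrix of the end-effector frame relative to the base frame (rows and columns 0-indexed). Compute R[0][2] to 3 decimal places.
0.707

End-effector z-axis (col 2 of R) = (0.7071,0.7071,0.0000)
R[0][2] = 0.7071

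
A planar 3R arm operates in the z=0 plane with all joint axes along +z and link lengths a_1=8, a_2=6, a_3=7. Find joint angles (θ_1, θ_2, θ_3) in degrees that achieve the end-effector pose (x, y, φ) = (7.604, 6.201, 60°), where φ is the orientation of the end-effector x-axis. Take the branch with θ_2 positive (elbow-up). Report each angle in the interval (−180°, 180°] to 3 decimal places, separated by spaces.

-44.999 149.999 -45.001

wrist centre = target − a_3·(cos φ, sin φ) = (4.1040, 0.1388)
cos θ_2 = (16.8621−8²−6²)/(2·8·6) = -0.8660; θ_2 = 149.9994° (elbow-up)
β = atan2(0.1388,4.1040) = 1.9374°; ψ = atan2(3.0001,2.8039) = 46.9359°
θ_1 = β − ψ = -44.9985°
θ_3 = φ − θ_1 − θ_2 = -45.0008° (wrapped to (-180°,180°])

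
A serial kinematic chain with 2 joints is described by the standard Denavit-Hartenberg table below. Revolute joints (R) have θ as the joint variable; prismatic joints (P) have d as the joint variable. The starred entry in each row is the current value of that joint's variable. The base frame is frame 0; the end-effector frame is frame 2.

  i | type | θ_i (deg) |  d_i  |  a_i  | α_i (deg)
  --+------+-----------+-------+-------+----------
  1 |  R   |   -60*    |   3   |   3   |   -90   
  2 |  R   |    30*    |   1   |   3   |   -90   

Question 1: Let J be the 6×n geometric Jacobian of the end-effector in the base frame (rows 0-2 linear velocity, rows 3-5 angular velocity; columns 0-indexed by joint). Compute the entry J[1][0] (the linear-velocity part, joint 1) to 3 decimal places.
axis z_0 = ẑ; lever o_n−o_0 = (3.6651,-4.3481,1.5000)
cross product → J_v[:, 0] = (4.3481,3.6651,-0.0000)
J_ω[:, 0] = z_0
entry J[1][0] = 3.6651

3.665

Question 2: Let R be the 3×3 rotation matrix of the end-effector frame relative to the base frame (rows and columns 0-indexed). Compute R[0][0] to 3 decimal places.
End-effector x-axis (col 0 of R) = (0.4330,-0.7500,-0.5000)
R[0][0] = 0.4330

0.433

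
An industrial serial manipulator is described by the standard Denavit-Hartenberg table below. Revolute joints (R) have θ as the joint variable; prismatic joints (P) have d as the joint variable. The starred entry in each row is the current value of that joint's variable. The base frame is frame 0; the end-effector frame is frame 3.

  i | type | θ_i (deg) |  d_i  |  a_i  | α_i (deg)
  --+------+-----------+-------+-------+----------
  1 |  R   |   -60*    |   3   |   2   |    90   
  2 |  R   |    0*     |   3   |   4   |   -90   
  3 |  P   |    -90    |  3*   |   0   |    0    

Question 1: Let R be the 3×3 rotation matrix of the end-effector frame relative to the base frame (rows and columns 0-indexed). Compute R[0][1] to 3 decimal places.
0.500

End-effector y-axis (col 1 of R) = (0.5000,-0.8660,0.0000)
R[0][1] = 0.5000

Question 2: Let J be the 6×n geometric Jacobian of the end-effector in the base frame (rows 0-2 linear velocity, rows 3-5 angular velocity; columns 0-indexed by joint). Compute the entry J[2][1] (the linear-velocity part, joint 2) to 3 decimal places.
axis z_1 = (-0.8660,-0.5000,0.0000); lever o_n−o_1 = (-0.5981,-4.9641,3.0000)
cross product → J_v[:, 1] = (-1.5000,2.5981,4.0000)
J_ω[:, 1] = z_1
entry J[2][1] = 4.0000

4.000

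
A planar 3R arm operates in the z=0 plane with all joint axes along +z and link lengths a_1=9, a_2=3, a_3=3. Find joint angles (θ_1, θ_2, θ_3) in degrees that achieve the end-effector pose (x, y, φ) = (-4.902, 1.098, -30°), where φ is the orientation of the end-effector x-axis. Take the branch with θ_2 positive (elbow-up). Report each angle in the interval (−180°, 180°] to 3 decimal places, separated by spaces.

141.787 119.999 68.213

wrist centre = target − a_3·(cos φ, sin φ) = (-7.5001, 2.5980)
cos θ_2 = (63.0007−9²−3²)/(2·9·3) = -0.5000; θ_2 = 119.9991° (elbow-up)
β = atan2(2.5980,-7.5001) = 160.8941°; ψ = atan2(2.5981,7.5000) = 19.1067°
θ_1 = β − ψ = 141.7874°
θ_3 = φ − θ_1 − θ_2 = 68.2135° (wrapped to (-180°,180°])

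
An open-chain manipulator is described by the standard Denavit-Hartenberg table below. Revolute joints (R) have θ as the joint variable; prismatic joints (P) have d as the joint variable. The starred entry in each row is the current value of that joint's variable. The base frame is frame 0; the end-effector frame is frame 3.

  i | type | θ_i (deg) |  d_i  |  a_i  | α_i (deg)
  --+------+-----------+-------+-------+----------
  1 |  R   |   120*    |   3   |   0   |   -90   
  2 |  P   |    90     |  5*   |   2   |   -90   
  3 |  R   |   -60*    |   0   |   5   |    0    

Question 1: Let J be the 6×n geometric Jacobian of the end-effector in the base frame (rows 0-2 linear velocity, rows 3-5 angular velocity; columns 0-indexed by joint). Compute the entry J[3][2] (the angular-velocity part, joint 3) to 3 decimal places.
axis z_2 = (0.5000,-0.8660,-0.0000); lever o_n−o_2 = (-3.7500,-2.1651,-2.5000)
cross product → J_v[:, 2] = (2.1651,1.2500,-4.3301)
J_ω[:, 2] = z_2
entry J[3][2] = 0.5000

0.500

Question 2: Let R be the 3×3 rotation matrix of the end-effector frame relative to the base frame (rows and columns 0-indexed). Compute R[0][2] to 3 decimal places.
End-effector z-axis (col 2 of R) = (0.5000,-0.8660,-0.0000)
R[0][2] = 0.5000

0.500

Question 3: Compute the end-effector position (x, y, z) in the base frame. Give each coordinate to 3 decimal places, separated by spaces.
-8.080 -4.665 -1.500

after link 1: o_1 = (0.0000, 0.0000, 3.0000)
after link 2: o_2 = (-4.3301, -2.5000, 1.0000)
after link 3: o_3 = (-8.0801, -4.6651, -1.5000)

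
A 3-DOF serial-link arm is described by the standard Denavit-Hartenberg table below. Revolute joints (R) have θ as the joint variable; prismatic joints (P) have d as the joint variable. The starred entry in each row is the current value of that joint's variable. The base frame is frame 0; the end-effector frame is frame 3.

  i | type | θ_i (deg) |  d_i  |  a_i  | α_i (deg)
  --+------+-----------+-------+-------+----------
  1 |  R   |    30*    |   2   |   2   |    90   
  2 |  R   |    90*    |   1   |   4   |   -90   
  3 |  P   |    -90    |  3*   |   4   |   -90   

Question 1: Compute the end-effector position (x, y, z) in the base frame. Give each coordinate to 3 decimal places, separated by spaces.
1.634 -4.830 6.000

after link 1: o_1 = (1.7321, 1.0000, 2.0000)
after link 2: o_2 = (2.2321, 0.1340, 6.0000)
after link 3: o_3 = (1.6340, -4.8301, 6.0000)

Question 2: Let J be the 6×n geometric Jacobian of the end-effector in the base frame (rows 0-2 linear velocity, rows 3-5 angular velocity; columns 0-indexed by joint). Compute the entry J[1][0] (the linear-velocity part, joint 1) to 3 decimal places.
axis z_0 = ẑ; lever o_n−o_0 = (1.6340,-4.8301,6.0000)
cross product → J_v[:, 0] = (4.8301,1.6340,-0.0000)
J_ω[:, 0] = z_0
entry J[1][0] = 1.6340

1.634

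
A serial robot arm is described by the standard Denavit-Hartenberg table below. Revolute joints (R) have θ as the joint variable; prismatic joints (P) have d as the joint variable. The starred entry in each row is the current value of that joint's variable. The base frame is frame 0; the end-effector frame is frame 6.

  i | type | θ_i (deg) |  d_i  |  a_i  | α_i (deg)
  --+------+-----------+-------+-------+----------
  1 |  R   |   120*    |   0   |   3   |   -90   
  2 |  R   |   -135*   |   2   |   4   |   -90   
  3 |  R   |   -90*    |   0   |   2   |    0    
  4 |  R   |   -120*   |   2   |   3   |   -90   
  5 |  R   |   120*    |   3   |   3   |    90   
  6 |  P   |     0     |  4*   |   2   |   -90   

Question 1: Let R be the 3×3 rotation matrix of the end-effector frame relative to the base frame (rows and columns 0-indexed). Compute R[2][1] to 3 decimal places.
0.884

End-effector y-axis (col 1 of R) = (-0.2866,-0.3696,0.8839)
R[2][1] = 0.8839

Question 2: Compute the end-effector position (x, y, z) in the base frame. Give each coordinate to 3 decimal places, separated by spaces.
after link 1: o_1 = (-1.5000, 2.5981, 0.0000)
after link 2: o_2 = (-1.8178, -0.8514, 2.8284)
after link 3: o_3 = (-3.5499, -1.8514, 2.8284)
after link 4: o_4 = (-3.8765, 1.7143, 2.4055)
after link 5: o_5 = (-5.9285, -1.4276, 0.4263)
after link 6: o_6 = (-4.2965, -1.7902, -3.7216)

-4.297 -1.790 -3.722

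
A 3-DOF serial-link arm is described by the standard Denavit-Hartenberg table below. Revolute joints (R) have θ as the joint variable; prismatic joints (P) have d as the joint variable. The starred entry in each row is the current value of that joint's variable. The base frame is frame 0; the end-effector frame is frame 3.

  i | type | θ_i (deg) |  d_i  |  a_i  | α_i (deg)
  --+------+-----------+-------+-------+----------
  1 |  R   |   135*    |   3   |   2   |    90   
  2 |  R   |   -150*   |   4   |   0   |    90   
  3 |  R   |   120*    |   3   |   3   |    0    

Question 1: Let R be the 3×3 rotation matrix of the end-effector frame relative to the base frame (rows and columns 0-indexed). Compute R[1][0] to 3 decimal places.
End-effector x-axis (col 0 of R) = (0.3062,0.9186,0.2500)
R[1][0] = 0.9186

0.919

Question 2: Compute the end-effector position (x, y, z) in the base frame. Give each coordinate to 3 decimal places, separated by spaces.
3.393 5.938 6.348

after link 1: o_1 = (-1.4142, 1.4142, 3.0000)
after link 2: o_2 = (1.4142, 4.2426, 3.0000)
after link 3: o_3 = (3.3934, 5.9377, 6.3481)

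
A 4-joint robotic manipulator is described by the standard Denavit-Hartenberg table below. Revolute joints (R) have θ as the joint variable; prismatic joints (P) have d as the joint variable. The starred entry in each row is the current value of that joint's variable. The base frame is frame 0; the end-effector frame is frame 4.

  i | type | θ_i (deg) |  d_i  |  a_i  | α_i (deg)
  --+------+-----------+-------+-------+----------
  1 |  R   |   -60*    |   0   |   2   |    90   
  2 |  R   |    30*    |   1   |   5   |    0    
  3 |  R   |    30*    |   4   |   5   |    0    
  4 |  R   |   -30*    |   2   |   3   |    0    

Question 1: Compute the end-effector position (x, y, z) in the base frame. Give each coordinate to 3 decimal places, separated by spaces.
-0.348 -13.397 8.330

after link 1: o_1 = (1.0000, -1.7321, 0.0000)
after link 2: o_2 = (2.2990, -5.9821, 2.5000)
after link 3: o_3 = (0.0849, -10.1471, 6.8301)
after link 4: o_4 = (-0.3481, -13.3971, 8.3301)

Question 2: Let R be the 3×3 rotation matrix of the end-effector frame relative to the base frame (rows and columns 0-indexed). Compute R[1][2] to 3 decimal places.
End-effector z-axis (col 2 of R) = (-0.8660,-0.5000,0.0000)
R[1][2] = -0.5000

-0.500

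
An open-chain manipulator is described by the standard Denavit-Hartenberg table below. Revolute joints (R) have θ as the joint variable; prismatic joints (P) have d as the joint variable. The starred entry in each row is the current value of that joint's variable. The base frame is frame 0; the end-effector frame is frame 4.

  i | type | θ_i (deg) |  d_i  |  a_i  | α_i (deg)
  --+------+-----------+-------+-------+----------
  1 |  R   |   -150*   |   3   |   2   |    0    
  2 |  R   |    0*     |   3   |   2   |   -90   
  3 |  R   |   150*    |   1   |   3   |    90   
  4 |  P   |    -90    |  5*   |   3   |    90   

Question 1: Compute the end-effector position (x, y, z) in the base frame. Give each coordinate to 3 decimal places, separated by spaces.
after link 1: o_1 = (-1.7321, -1.0000, 3.0000)
after link 2: o_2 = (-3.4641, -2.0000, 6.0000)
after link 3: o_3 = (-0.7141, -1.5670, 4.5000)
after link 4: o_4 = (-4.3792, -0.2189, 0.1699)

-4.379 -0.219 0.170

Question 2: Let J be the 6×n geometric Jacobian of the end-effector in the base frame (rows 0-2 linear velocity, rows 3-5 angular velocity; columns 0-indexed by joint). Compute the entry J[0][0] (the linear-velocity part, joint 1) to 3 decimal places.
0.219

axis z_0 = ẑ; lever o_n−o_0 = (-4.3792,-0.2189,0.1699)
cross product → J_v[:, 0] = (0.2189,-4.3792,0.0000)
J_ω[:, 0] = z_0
entry J[0][0] = 0.2189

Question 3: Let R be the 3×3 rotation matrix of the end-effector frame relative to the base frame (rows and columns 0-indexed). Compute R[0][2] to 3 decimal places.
End-effector z-axis (col 2 of R) = (-0.7500,-0.4330,0.5000)
R[0][2] = -0.7500

-0.750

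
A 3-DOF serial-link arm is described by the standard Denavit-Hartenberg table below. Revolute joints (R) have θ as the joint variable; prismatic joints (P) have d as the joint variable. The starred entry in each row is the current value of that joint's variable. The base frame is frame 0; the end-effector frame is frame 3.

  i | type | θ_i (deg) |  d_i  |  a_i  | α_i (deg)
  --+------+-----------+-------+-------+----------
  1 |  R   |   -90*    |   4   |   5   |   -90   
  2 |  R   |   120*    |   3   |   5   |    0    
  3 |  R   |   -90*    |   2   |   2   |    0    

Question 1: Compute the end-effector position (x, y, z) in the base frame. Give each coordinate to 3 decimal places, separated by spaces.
after link 1: o_1 = (0.0000, -5.0000, 4.0000)
after link 2: o_2 = (3.0000, -2.5000, -0.3301)
after link 3: o_3 = (5.0000, -4.2321, -1.3301)

5.000 -4.232 -1.330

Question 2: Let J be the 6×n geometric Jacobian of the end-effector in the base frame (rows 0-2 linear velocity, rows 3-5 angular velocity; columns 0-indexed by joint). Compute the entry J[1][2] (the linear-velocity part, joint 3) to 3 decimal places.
axis z_2 = (1.0000,0.0000,0.0000); lever o_n−o_2 = (2.0000,-1.7321,-1.0000)
cross product → J_v[:, 2] = (0.0000,1.0000,-1.7321)
J_ω[:, 2] = z_2
entry J[1][2] = 1.0000

1.000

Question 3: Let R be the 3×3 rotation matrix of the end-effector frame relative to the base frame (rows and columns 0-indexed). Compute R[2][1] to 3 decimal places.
-0.866

End-effector y-axis (col 1 of R) = (0.0000,0.5000,-0.8660)
R[2][1] = -0.8660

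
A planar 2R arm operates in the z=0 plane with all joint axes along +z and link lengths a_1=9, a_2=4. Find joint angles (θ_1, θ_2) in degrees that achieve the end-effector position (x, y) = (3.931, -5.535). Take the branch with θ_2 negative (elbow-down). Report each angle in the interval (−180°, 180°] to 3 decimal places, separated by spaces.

cos θ_2 = (46.0890−9²−4²)/(2·9·4) = -0.7071; θ_2 = -134.9992° (elbow-down)
β = atan2(-5.5350,3.9310) = -54.6173°; ψ = atan2(-2.8285,6.1716) = -24.6221°
θ_1 = β − ψ = -29.9952°

-29.995 -134.999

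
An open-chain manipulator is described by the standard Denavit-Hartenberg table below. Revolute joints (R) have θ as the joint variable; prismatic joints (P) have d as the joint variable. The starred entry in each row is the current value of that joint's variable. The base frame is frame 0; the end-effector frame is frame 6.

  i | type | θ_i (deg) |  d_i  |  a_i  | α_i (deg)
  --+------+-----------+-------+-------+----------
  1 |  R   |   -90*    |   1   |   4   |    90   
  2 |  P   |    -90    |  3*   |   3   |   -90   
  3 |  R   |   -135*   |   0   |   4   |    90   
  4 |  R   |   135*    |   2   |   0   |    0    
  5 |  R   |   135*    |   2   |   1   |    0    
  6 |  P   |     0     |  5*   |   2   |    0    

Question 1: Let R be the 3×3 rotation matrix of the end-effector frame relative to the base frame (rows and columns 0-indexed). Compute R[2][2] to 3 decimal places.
End-effector z-axis (col 2 of R) = (0.7071,-0.0000,0.7071)
R[2][2] = 0.7071

0.707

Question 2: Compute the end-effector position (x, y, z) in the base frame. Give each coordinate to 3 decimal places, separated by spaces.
after link 1: o_1 = (0.0000, -4.0000, 1.0000)
after link 2: o_2 = (-3.0000, -4.0000, -2.0000)
after link 3: o_3 = (-5.8284, -4.0000, 0.8284)
after link 4: o_4 = (-4.4142, -4.0000, 2.2426)
after link 5: o_5 = (-3.0000, -3.0000, 3.6569)
after link 6: o_6 = (0.5355, -1.0000, 7.1924)

0.536 -1.000 7.192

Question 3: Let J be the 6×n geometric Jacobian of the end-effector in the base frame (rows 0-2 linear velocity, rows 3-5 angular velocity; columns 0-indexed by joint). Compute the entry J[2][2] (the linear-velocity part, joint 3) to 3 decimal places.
axis z_2 = (0.0000,-1.0000,0.0000); lever o_n−o_2 = (3.5355,3.0000,9.1924)
cross product → J_v[:, 2] = (-9.1924,0.0000,3.5355)
J_ω[:, 2] = z_2
entry J[2][2] = 3.5355

3.536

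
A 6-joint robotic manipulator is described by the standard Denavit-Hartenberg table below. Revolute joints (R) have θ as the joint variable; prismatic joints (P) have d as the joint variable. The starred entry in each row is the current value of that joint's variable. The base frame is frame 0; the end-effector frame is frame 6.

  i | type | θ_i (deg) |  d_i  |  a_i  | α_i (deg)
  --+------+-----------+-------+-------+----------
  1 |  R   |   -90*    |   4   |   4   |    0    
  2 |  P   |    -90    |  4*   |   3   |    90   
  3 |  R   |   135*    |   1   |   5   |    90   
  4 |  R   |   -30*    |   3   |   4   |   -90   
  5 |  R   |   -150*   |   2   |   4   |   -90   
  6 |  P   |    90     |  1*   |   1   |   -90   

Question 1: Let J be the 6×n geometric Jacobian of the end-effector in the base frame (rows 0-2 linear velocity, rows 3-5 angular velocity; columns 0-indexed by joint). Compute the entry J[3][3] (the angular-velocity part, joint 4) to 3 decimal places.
axis z_3 = (-0.7071,-0.0000,0.7071); lever o_n−o_3 = (-3.1600,0.3481,5.1358)
cross product → J_v[:, 3] = (-0.2461,1.3971,-0.2461)
J_ω[:, 3] = z_3
entry J[3][3] = -0.7071

-0.707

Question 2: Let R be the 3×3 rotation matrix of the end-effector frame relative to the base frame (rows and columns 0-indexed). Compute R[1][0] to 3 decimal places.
End-effector x-axis (col 0 of R) = (-0.3536,-0.8660,-0.3536)
R[1][0] = -0.8660

-0.866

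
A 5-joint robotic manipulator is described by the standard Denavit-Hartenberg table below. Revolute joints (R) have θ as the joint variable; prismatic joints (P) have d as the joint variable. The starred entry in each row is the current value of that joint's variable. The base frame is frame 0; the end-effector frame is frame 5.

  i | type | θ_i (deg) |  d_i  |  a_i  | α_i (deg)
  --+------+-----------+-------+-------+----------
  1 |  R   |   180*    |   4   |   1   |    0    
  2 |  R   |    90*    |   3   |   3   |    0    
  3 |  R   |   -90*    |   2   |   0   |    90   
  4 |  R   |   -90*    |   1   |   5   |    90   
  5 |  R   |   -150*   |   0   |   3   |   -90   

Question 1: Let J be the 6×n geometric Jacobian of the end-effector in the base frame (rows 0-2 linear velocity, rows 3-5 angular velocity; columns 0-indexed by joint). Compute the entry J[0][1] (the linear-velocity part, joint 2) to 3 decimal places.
3.500

axis z_1 = (0.0000,0.0000,1.0000); lever o_n−o_1 = (-0.0000,-3.5000,2.5981)
cross product → J_v[:, 1] = (3.5000,-0.0000,0.0000)
J_ω[:, 1] = z_1
entry J[0][1] = 3.5000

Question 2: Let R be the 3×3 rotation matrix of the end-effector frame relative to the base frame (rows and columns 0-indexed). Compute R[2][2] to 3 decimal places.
End-effector z-axis (col 2 of R) = (-0.0000,-0.8660,-0.5000)
R[2][2] = -0.5000

-0.500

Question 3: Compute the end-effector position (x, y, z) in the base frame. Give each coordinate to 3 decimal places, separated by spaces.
after link 1: o_1 = (-1.0000, 0.0000, 4.0000)
after link 2: o_2 = (-1.0000, -3.0000, 7.0000)
after link 3: o_3 = (-1.0000, -3.0000, 9.0000)
after link 4: o_4 = (-1.0000, -2.0000, 4.0000)
after link 5: o_5 = (-1.0000, -3.5000, 6.5981)

-1.000 -3.500 6.598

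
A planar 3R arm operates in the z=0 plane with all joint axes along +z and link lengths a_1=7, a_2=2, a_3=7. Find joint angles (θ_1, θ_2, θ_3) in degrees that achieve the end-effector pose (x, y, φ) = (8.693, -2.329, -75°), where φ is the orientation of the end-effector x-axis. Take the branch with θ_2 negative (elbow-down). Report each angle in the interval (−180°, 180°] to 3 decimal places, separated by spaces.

45.004 -60.003 -60.001

wrist centre = target − a_3·(cos φ, sin φ) = (6.8813, 4.4325)
cos θ_2 = (66.9987−7²−2²)/(2·7·2) = 0.5000; θ_2 = -60.0030° (elbow-down)
β = atan2(4.4325,6.8813) = 32.7871°; ψ = atan2(-1.7321,7.9999) = -12.2168°
θ_1 = β − ψ = 45.0039°
θ_3 = φ − θ_1 − θ_2 = -60.0009° (wrapped to (-180°,180°])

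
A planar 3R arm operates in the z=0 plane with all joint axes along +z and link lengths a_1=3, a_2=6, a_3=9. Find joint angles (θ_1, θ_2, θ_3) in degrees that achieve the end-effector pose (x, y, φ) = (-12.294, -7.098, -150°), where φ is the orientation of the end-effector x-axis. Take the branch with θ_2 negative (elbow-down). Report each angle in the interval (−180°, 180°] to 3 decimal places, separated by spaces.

wrist centre = target − a_3·(cos φ, sin φ) = (-4.4998, -2.5980)
cos θ_2 = (26.9975−3²−6²)/(2·3·6) = -0.5001; θ_2 = -120.0045° (elbow-down)
β = atan2(-2.5980,-4.4998) = -149.9995°; ψ = atan2(-5.1959,-0.0004) = -90.0045°
θ_1 = β − ψ = -59.9950°
θ_3 = φ − θ_1 − θ_2 = 29.9995° (wrapped to (-180°,180°])

-59.995 -120.005 29.999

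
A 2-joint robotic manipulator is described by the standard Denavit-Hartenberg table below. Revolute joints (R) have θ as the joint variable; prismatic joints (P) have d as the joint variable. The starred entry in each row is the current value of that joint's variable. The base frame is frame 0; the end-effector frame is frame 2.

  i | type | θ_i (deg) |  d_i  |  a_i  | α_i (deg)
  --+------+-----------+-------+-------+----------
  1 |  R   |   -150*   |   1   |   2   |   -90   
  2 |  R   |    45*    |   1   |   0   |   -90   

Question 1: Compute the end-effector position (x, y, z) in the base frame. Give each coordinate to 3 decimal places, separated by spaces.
-1.232 -1.866 1.000

after link 1: o_1 = (-1.7321, -1.0000, 1.0000)
after link 2: o_2 = (-1.2321, -1.8660, 1.0000)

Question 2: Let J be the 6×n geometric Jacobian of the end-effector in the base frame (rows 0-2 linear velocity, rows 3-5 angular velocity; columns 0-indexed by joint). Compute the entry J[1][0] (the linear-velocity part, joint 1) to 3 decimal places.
-1.232

axis z_0 = ẑ; lever o_n−o_0 = (-1.2321,-1.8660,1.0000)
cross product → J_v[:, 0] = (1.8660,-1.2321,0.0000)
J_ω[:, 0] = z_0
entry J[1][0] = -1.2321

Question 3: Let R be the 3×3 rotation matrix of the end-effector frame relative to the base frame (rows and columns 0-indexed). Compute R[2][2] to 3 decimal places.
-0.707

End-effector z-axis (col 2 of R) = (0.6124,0.3536,-0.7071)
R[2][2] = -0.7071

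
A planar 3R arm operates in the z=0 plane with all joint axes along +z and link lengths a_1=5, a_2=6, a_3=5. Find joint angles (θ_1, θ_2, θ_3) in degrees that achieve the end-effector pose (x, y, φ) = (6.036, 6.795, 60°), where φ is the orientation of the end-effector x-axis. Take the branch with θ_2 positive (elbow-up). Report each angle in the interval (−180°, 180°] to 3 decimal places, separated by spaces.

-44.993 134.993 -29.999

wrist centre = target − a_3·(cos φ, sin φ) = (3.5360, 2.4649)
cos θ_2 = (18.5789−5²−6²)/(2·5·6) = -0.7070; θ_2 = 134.9928° (elbow-up)
β = atan2(2.4649,3.5360) = 34.8796°; ψ = atan2(4.2432,0.7579) = 79.8730°
θ_1 = β − ψ = -44.9934°
θ_3 = φ − θ_1 − θ_2 = -29.9994° (wrapped to (-180°,180°])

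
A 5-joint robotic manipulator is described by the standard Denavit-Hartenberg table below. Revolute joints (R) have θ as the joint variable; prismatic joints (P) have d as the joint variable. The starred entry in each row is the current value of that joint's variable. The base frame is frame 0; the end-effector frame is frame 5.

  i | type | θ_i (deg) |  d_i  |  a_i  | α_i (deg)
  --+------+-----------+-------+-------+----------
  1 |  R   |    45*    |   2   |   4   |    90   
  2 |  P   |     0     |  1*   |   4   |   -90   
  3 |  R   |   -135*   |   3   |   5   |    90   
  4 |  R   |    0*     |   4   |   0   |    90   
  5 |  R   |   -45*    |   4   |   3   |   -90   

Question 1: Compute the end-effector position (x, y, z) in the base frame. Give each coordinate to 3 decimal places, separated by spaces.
4.485 -2.172 1.000

after link 1: o_1 = (2.8284, 2.8284, 2.0000)
after link 2: o_2 = (6.3640, 4.9497, 2.0000)
after link 3: o_3 = (6.3640, -0.0503, 5.0000)
after link 4: o_4 = (2.3640, -0.0503, 5.0000)
after link 5: o_5 = (4.4853, -2.1716, 1.0000)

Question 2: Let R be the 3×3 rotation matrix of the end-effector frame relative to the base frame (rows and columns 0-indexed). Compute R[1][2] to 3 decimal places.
-0.707

End-effector z-axis (col 2 of R) = (-0.7071,-0.7071,0.0000)
R[1][2] = -0.7071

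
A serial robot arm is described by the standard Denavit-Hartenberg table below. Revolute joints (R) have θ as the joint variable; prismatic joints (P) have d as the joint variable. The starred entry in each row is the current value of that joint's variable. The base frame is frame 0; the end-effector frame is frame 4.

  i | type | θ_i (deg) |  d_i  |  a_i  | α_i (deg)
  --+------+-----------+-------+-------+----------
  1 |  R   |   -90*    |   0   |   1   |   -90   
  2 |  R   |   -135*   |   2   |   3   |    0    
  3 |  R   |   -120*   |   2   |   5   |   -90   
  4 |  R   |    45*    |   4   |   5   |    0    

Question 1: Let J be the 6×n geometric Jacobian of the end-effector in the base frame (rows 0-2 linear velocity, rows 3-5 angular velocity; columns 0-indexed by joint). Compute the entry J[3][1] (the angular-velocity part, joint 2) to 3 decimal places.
1.000

axis z_1 = (1.0000,0.0000,0.0000); lever o_n−o_1 = (0.4645,8.1942,-5.0881)
cross product → J_v[:, 1] = (-0.0000,5.0881,8.1942)
J_ω[:, 1] = z_1
entry J[3][1] = 1.0000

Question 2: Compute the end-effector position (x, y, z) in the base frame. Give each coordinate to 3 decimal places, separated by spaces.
0.464 7.194 -5.088

after link 1: o_1 = (0.0000, -1.0000, 0.0000)
after link 2: o_2 = (2.0000, 1.1213, 2.1213)
after link 3: o_3 = (4.0000, 2.4154, -2.7083)
after link 4: o_4 = (0.4645, 7.1942, -5.0881)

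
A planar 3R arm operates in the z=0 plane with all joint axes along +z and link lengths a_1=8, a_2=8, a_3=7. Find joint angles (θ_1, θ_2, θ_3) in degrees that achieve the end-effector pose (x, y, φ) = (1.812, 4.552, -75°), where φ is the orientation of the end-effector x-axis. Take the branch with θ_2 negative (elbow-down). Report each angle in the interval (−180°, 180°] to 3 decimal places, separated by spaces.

135.000 -90.002 -119.997

wrist centre = target − a_3·(cos φ, sin φ) = (0.0003, 11.3135)
cos θ_2 = (127.9948−8²−8²)/(2·8·8) = -0.0000; θ_2 = -90.0023° (elbow-down)
β = atan2(11.3135,0.0003) = 89.9986°; ψ = atan2(-8.0000,7.9997) = -45.0012°
θ_1 = β − ψ = 134.9998°
θ_3 = φ − θ_1 − θ_2 = -119.9975° (wrapped to (-180°,180°])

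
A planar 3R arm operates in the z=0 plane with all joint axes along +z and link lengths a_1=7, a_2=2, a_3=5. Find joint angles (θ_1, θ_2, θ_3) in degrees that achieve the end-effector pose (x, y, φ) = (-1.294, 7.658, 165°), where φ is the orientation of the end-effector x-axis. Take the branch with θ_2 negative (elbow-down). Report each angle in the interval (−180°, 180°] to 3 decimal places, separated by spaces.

wrist centre = target − a_3·(cos φ, sin φ) = (3.5356, 6.3639)
cos θ_2 = (53.0000−7²−2²)/(2·7·2) = -0.0000; θ_2 = -90.0001° (elbow-down)
β = atan2(6.3639,3.5356) = 60.9445°; ψ = atan2(-2.0000,7.0000) = -15.9454°
θ_1 = β − ψ = 76.8899°
θ_3 = φ − θ_1 − θ_2 = 178.1102° (wrapped to (-180°,180°])

76.890 -90.000 178.110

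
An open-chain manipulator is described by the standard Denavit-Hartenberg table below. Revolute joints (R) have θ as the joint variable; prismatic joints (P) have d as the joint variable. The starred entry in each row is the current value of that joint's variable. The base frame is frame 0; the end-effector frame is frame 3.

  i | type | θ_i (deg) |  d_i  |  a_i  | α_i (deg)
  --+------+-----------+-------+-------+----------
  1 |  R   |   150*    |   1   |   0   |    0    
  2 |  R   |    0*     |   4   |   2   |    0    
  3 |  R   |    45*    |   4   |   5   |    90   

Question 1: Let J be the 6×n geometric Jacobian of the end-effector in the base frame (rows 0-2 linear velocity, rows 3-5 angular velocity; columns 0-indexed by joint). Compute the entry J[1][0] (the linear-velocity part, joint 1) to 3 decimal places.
axis z_0 = ẑ; lever o_n−o_0 = (-6.5617,-0.2941,9.0000)
cross product → J_v[:, 0] = (0.2941,-6.5617,0.0000)
J_ω[:, 0] = z_0
entry J[1][0] = -6.5617

-6.562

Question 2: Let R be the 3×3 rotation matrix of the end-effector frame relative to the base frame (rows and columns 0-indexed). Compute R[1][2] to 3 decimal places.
0.966

End-effector z-axis (col 2 of R) = (-0.2588,0.9659,0.0000)
R[1][2] = 0.9659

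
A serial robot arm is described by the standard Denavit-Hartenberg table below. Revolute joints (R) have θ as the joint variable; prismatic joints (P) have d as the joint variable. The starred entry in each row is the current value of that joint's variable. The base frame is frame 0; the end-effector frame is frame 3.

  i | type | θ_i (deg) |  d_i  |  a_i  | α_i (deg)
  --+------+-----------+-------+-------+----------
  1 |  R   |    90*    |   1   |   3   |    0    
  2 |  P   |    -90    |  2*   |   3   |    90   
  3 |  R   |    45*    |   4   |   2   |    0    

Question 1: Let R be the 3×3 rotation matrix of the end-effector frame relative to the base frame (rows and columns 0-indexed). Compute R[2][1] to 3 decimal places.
End-effector y-axis (col 1 of R) = (-0.7071,0.0000,0.7071)
R[2][1] = 0.7071

0.707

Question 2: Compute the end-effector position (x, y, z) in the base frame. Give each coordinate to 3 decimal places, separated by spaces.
4.414 -1.000 4.414

after link 1: o_1 = (0.0000, 3.0000, 1.0000)
after link 2: o_2 = (3.0000, 3.0000, 3.0000)
after link 3: o_3 = (4.4142, -1.0000, 4.4142)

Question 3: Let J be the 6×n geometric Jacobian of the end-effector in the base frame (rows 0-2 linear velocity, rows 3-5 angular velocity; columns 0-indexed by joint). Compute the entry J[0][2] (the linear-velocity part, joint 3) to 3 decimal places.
axis z_2 = (0.0000,-1.0000,0.0000); lever o_n−o_2 = (1.4142,-4.0000,1.4142)
cross product → J_v[:, 2] = (-1.4142,0.0000,1.4142)
J_ω[:, 2] = z_2
entry J[0][2] = -1.4142

-1.414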